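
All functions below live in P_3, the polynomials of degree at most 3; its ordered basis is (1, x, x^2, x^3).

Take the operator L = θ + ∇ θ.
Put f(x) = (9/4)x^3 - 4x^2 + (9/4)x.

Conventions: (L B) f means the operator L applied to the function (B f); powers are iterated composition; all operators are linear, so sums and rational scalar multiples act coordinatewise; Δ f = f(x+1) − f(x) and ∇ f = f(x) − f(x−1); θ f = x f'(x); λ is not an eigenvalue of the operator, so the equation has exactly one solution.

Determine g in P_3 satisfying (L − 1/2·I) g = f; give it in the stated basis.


the result is g(x) = (9/10)x^3 - (121/15)x^2 + (2557/30)x + 3122/15

write g with unknown coordinates in the stated basis and equate coefficients in (L − 1/2·I) g = f
solving from the highest basis element down gives g = (9/10)x^3 - (121/15)x^2 + (2557/30)x + 3122/15
check: L g = (27/10)x^3 - (241/30)x^2 + (673/15)x + 1561/15
so L g − 1/2·g = (9/4)x^3 - 4x^2 + (9/4)x = f ✓


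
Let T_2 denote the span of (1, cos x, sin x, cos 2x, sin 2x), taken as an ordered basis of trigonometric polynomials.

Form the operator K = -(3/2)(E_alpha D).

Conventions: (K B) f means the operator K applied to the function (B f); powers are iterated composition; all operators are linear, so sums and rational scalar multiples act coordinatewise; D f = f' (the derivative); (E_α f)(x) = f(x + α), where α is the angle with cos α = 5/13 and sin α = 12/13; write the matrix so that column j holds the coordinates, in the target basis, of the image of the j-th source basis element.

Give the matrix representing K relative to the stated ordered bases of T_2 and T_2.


image of 1: 0
image of cos x: (18/13)cos x + (15/26)sin x
image of sin x: -(15/26)cos x + (18/13)sin x
image of cos 2x: (360/169)cos 2x - (357/169)sin 2x
image of sin 2x: (357/169)cos 2x + (360/169)sin 2x
each image's coordinates form column j of the matrix

the matrix is [[0, 0, 0, 0, 0]; [0, 18/13, -15/26, 0, 0]; [0, 15/26, 18/13, 0, 0]; [0, 0, 0, 360/169, 357/169]; [0, 0, 0, -357/169, 360/169]] (rows listed top to bottom)


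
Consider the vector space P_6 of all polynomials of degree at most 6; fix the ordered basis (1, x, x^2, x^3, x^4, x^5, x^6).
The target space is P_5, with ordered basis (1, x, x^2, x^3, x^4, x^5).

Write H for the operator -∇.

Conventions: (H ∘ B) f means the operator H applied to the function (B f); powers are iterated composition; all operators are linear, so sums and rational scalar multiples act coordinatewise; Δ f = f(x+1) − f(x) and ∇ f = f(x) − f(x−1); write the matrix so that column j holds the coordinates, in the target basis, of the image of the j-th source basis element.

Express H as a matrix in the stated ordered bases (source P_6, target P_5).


the matrix is [[0, -1, 1, -1, 1, -1, 1]; [0, 0, -2, 3, -4, 5, -6]; [0, 0, 0, -3, 6, -10, 15]; [0, 0, 0, 0, -4, 10, -20]; [0, 0, 0, 0, 0, -5, 15]; [0, 0, 0, 0, 0, 0, -6]] (rows listed top to bottom)

image of 1: 0
image of x: -1
image of x^2: -2x + 1
image of x^3: -3x^2 + 3x - 1
image of x^4: -4x^3 + 6x^2 - 4x + 1
image of x^5: -5x^4 + 10x^3 - 10x^2 + 5x - 1
image of x^6: -6x^5 + 15x^4 - 20x^3 + 15x^2 - 6x + 1
each image's coordinates form column j of the matrix


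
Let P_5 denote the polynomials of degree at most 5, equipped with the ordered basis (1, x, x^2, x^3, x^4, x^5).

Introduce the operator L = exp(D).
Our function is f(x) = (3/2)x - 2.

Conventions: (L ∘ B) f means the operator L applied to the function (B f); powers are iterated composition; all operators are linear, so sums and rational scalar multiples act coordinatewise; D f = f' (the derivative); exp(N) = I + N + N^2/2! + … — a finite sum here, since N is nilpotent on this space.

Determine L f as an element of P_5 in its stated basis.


the result is g(x) = (3/2)x - 1/2

order-1 term: 3/2
the series for exp(D) f terminates at order 1
exp(D) f = (3/2)x - 1/2


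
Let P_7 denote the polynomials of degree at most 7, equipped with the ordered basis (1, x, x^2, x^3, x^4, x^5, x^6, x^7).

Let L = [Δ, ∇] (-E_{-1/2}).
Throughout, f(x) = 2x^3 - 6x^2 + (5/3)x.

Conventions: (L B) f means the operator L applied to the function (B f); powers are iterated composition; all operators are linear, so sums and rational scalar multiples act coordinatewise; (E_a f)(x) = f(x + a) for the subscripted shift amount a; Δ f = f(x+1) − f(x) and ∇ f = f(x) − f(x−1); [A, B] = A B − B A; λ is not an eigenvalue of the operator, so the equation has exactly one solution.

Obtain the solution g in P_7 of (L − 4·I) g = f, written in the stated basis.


g(x) = -(1/2)x^3 + (3/2)x^2 - (5/12)x

write g with unknown coordinates in the stated basis and equate coefficients in (L − 4·I) g = f
solving from the highest basis element down gives g = -(1/2)x^3 + (3/2)x^2 - (5/12)x
check: L g = 0
so L g − 4·g = 2x^3 - 6x^2 + (5/3)x = f ✓


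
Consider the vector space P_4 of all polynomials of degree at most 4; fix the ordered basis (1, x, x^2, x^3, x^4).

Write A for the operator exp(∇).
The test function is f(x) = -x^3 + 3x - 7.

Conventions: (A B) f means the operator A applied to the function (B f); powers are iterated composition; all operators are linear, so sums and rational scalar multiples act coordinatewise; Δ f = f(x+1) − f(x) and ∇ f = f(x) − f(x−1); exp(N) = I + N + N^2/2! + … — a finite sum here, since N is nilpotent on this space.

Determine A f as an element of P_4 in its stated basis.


order-1 term: -3x^2 + 3x + 2
order-2 term: -3x + 3
order-3 term: -1
the series for exp(∇) f terminates at order 3
exp(∇) f = -x^3 - 3x^2 + 3x - 3

the result is g(x) = -x^3 - 3x^2 + 3x - 3


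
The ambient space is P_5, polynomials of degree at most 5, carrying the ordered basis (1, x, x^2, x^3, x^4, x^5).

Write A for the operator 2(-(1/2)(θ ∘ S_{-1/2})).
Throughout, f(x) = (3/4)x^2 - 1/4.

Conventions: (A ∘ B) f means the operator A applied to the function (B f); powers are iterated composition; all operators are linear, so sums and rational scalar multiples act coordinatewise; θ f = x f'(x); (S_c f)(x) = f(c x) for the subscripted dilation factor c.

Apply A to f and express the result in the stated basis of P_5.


S_{-1/2} f = (3/16)x^2 - 1/4
θ S_{-1/2} f = (3/8)x^2
(-(1/2)(θ ∘ S_{-1/2})) f = -(3/16)x^2
(2(-(1/2)(θ ∘ S_{-1/2}))) f = -(3/8)x^2

g(x) = -(3/8)x^2


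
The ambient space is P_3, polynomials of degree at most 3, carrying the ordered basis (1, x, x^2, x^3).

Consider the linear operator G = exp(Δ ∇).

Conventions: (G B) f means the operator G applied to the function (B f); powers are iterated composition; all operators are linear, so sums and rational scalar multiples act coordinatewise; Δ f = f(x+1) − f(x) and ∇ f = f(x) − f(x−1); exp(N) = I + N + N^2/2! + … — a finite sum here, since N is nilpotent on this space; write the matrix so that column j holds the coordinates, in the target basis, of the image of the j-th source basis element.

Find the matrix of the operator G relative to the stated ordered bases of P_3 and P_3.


image of 1: 1
image of x: x
image of x^2: x^2 + 2
image of x^3: x^3 + 6x
each image's coordinates form column j of the matrix

the matrix is [[1, 0, 2, 0]; [0, 1, 0, 6]; [0, 0, 1, 0]; [0, 0, 0, 1]] (rows listed top to bottom)


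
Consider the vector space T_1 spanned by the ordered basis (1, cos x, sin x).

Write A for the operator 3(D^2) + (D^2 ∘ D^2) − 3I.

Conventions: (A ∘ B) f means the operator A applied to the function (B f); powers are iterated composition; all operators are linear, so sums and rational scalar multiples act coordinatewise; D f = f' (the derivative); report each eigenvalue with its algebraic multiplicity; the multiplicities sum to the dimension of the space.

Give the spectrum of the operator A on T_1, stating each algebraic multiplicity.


λ = -5 (multiplicity 2), λ = -3 (multiplicity 1)

image of 1: -3
image of cos x: -5cos x
image of sin x: -5sin x
the matrix is diagonal; its diagonal is (-3, -5, -5)
for a triangular matrix the eigenvalues are the diagonal entries, with algebraic multiplicity their repetition count


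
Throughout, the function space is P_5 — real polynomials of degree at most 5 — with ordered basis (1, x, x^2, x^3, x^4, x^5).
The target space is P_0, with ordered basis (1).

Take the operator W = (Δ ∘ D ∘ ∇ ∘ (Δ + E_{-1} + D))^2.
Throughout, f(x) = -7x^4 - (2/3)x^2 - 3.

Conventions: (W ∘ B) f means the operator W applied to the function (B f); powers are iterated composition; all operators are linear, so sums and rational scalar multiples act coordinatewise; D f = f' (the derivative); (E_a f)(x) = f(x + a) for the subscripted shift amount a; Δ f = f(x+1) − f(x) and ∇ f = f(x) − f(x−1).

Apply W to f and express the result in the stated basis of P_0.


the result is g(x) = 0

Δ f = -28x^3 - 42x^2 - (88/3)x - 23/3
E_{-1} f = -7x^4 + 28x^3 - (128/3)x^2 + (88/3)x - 32/3
D f = -28x^3 - (4/3)x
(Δ + E_{-1} + D) f = -7x^4 - 28x^3 - (254/3)x^2 - (4/3)x - 55/3
∇ (Δ + E_{-1} + D) f = -28x^3 - 42x^2 - (340/3)x + 187/3
D ∇ (Δ + E_{-1} + D) f = -84x^2 - 84x - 340/3
Δ D ∇ (Δ + E_{-1} + D) f = -168x - 168
Δ (Δ ∘ D ∘ ∇ ∘ (Δ + E_{-1} + D)) f = -168
E_{-1} (Δ ∘ D ∘ ∇ ∘ (Δ + E_{-1} + D)) f = -168x
D (Δ ∘ D ∘ ∇ ∘ (Δ + E_{-1} + D)) f = -168
(Δ + E_{-1} + D) (Δ ∘ D ∘ ∇ ∘ (Δ + E_{-1} + D)) f = -168x - 336
∇ (Δ + E_{-1} + D) (Δ ∘ D ∘ ∇ ∘ (Δ + E_{-1} + D)) f = -168
D ∇ (Δ + E_{-1} + D) (Δ ∘ D ∘ ∇ ∘ (Δ + E_{-1} + D)) f = 0
Δ D ∇ (Δ + E_{-1} + D) (Δ ∘ D ∘ ∇ ∘ (Δ + E_{-1} + D)) f = 0


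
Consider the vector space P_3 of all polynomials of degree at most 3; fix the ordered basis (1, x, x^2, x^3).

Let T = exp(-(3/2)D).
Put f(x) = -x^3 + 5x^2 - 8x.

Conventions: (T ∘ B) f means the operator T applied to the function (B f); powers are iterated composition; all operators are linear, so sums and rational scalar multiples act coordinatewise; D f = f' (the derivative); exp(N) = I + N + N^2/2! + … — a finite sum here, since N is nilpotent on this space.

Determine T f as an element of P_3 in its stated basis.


order-1 term: (9/2)x^2 - 15x + 12
order-2 term: -(27/4)x + 45/4
order-3 term: 27/8
the series for exp(-(3/2)D) f terminates at order 3
exp(-(3/2)D) f = -x^3 + (19/2)x^2 - (119/4)x + 213/8

the image equals g(x) = -x^3 + (19/2)x^2 - (119/4)x + 213/8


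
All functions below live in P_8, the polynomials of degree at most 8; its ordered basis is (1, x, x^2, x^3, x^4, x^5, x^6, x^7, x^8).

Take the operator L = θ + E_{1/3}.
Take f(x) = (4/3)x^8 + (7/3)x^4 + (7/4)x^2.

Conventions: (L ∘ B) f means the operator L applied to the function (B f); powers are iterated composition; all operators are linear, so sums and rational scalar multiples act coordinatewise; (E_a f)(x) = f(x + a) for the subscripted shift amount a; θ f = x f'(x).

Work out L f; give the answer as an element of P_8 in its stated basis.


the result is g(x) = 12x^8 + (32/9)x^7 + (112/27)x^6 + (224/81)x^5 + (3115/243)x^4 + (2492/729)x^3 + (59983/8748)x^2 + (19909/13122)x + 17593/78732

θ f = (32/3)x^8 + (28/3)x^4 + (7/2)x^2
E_{1/3} f = (4/3)x^8 + (32/9)x^7 + (112/27)x^6 + (224/81)x^5 + (847/243)x^4 + (2492/729)x^3 + (29365/8748)x^2 + (19909/13122)x + 17593/78732
(θ + E_{1/3}) f = 12x^8 + (32/9)x^7 + (112/27)x^6 + (224/81)x^5 + (3115/243)x^4 + (2492/729)x^3 + (59983/8748)x^2 + (19909/13122)x + 17593/78732


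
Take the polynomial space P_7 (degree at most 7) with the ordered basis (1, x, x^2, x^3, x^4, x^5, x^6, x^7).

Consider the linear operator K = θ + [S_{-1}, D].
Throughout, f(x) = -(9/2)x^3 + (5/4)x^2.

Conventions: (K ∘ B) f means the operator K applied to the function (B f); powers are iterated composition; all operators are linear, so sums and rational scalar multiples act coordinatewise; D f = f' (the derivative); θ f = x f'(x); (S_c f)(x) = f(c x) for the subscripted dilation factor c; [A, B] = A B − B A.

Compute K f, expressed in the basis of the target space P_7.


θ f = -(27/2)x^3 + (5/2)x^2
D f = -(27/2)x^2 + (5/2)x
S_{-1} D f = -(27/2)x^2 - (5/2)x
S_{-1} f = (9/2)x^3 + (5/4)x^2
D S_{-1} f = (27/2)x^2 + (5/2)x
[S_{-1}, D] f = -27x^2 - 5x
(θ + [S_{-1}, D]) f = -(27/2)x^3 - (49/2)x^2 - 5x

g(x) = -(27/2)x^3 - (49/2)x^2 - 5x


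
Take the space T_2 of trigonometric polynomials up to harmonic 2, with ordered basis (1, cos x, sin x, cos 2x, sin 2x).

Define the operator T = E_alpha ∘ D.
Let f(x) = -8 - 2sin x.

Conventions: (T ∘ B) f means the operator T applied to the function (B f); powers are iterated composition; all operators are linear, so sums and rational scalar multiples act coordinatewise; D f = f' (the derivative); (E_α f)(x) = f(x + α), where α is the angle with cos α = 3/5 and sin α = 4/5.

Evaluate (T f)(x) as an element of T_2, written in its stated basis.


D f = -2cos x
E_alpha D f = -(6/5)cos x + (8/5)sin x

the image equals g(x) = -(6/5)cos x + (8/5)sin x


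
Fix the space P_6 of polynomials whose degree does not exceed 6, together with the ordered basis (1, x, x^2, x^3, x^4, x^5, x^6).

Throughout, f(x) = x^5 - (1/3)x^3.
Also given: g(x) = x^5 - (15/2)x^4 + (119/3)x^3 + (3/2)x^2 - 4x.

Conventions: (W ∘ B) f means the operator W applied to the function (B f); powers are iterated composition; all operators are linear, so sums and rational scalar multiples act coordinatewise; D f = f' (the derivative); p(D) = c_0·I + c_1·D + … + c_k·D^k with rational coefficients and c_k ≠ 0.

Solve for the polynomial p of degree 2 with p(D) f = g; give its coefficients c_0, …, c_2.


D^0 f = x^5 - (1/3)x^3
D^1 f = 5x^4 - x^2
D^2 f = 20x^3 - 2x
matching coefficients of g against c_0 f + c_1 Df + … from the top degree down determines the c_i
solution: c_0 = 1, c_1 = -3/2, c_2 = 2

p(D) = I − (3/2)·D + 2·D^2, i.e. c_0 = 1, c_1 = -3/2, c_2 = 2


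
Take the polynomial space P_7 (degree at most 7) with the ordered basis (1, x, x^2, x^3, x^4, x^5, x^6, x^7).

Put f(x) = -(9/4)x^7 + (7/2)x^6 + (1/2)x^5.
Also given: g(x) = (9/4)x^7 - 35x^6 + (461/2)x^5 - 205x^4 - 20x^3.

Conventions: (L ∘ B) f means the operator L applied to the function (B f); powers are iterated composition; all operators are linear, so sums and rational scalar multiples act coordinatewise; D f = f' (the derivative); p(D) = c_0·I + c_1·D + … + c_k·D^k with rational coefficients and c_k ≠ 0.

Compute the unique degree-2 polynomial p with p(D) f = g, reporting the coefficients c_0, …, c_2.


c_0 = -1, c_1 = 2, c_2 = -2

D^0 f = -(9/4)x^7 + (7/2)x^6 + (1/2)x^5
D^1 f = -(63/4)x^6 + 21x^5 + (5/2)x^4
D^2 f = -(189/2)x^5 + 105x^4 + 10x^3
matching coefficients of g against c_0 f + c_1 Df + … from the top degree down determines the c_i
solution: c_0 = -1, c_1 = 2, c_2 = -2


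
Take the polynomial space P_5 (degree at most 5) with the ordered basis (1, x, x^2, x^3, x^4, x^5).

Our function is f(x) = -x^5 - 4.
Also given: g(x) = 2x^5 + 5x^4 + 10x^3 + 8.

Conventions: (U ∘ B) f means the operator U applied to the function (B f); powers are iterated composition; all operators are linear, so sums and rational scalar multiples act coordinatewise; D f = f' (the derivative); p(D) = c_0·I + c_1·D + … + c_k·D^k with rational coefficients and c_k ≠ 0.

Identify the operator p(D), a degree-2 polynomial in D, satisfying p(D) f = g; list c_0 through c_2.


c_0 = -2, c_1 = -1, c_2 = -1/2

D^0 f = -x^5 - 4
D^1 f = -5x^4
D^2 f = -20x^3
matching coefficients of g against c_0 f + c_1 Df + … from the top degree down determines the c_i
solution: c_0 = -2, c_1 = -1, c_2 = -1/2


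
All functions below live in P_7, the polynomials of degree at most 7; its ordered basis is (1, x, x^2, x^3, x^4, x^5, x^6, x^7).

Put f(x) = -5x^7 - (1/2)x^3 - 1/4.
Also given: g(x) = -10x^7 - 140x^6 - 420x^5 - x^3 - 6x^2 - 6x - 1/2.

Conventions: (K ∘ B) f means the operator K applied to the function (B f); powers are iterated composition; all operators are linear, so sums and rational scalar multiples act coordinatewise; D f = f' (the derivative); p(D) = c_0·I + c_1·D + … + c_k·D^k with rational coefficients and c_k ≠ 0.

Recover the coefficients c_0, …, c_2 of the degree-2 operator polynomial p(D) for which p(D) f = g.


c_0 = 2, c_1 = 4, c_2 = 2

D^0 f = -5x^7 - (1/2)x^3 - 1/4
D^1 f = -35x^6 - (3/2)x^2
D^2 f = -210x^5 - 3x
matching coefficients of g against c_0 f + c_1 Df + … from the top degree down determines the c_i
solution: c_0 = 2, c_1 = 4, c_2 = 2


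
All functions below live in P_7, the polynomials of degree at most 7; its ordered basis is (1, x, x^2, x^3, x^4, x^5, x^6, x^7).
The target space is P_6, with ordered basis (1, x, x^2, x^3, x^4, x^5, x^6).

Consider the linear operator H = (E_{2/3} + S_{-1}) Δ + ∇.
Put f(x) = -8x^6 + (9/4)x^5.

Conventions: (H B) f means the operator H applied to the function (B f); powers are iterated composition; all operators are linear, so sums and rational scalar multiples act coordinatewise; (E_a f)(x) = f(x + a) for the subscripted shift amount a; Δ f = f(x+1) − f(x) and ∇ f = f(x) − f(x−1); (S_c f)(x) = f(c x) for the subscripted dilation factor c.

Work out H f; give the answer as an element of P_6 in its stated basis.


g(x) = -48x^5 - (985/4)x^4 - (4115/6)x^3 - (13675/18)x^2 - (59279/108)x - 44591/324

Δ f = -48x^5 - (435/4)x^4 - (275/2)x^3 - (195/2)x^2 - (147/4)x - 23/4
E_{2/3} Δ f = -48x^5 - (1075/4)x^4 - (3845/6)x^3 - (14485/18)x^2 - (56849/108)x - 46049/324
S_{-1} Δ f = 48x^5 - (435/4)x^4 + (275/2)x^3 - (195/2)x^2 + (147/4)x - 23/4
(E_{2/3} + S_{-1}) Δ f = -(755/2)x^4 - (1510/3)x^3 - (8120/9)x^2 - (13220/27)x - 11978/81
∇ f = -48x^5 + (525/4)x^4 - (365/2)x^3 + (285/2)x^2 - (237/4)x + 41/4
((E_{2/3} + S_{-1}) Δ + ∇) f = -48x^5 - (985/4)x^4 - (4115/6)x^3 - (13675/18)x^2 - (59279/108)x - 44591/324


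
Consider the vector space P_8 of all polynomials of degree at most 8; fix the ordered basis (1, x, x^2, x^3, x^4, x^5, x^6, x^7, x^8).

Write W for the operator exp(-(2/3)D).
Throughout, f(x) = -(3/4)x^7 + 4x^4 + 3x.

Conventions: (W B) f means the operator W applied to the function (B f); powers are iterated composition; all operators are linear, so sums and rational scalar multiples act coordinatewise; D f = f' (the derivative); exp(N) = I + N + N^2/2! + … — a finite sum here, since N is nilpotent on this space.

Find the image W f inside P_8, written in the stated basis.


g(x) = -(3/4)x^7 + (7/2)x^6 - 7x^5 + (106/9)x^4 - (428/27)x^3 + (344/27)x^2 - (535/243)x - 850/729

order-1 term: (7/2)x^6 - (32/3)x^3 - 2
order-2 term: -7x^5 + (32/3)x^2
order-3 term: (70/9)x^4 - (128/27)x
order-4 term: -(140/27)x^3 + 64/81
order-5 term: (56/27)x^2
order-6 term: -(112/243)x
order-7 term: 32/729
the series for exp(-(2/3)D) f terminates at order 7
exp(-(2/3)D) f = -(3/4)x^7 + (7/2)x^6 - 7x^5 + (106/9)x^4 - (428/27)x^3 + (344/27)x^2 - (535/243)x - 850/729


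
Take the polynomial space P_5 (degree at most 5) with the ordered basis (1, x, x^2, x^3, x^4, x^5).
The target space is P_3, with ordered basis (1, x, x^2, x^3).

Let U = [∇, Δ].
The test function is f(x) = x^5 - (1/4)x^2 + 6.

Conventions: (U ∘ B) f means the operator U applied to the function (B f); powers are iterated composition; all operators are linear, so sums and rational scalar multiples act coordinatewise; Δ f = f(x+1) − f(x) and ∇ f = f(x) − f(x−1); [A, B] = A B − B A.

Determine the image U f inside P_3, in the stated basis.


Δ f = 5x^4 + 10x^3 + 10x^2 + (9/2)x + 3/4
∇ Δ f = 20x^3 + 10x - 1/2
∇ f = 5x^4 - 10x^3 + 10x^2 - (11/2)x + 5/4
Δ ∇ f = 20x^3 + 10x - 1/2
[∇, Δ] f = 0

g(x) = 0


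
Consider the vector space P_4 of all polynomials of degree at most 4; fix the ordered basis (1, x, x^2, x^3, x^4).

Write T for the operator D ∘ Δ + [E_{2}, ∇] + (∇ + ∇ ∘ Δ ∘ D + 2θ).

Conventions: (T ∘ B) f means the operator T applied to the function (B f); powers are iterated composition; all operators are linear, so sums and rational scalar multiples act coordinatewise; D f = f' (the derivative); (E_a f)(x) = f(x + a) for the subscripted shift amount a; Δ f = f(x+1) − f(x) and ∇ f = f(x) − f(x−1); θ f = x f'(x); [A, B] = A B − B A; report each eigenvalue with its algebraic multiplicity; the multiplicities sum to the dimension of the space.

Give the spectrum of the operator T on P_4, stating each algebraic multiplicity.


image of 1: 0
image of x: 2x + 1
image of x^2: 4x^2 + 2x + 1
image of x^3: 6x^3 + 3x^2 + 3x + 10
image of x^4: 8x^4 + 4x^3 + 6x^2 + 40x + 3
the matrix is upper triangular; its diagonal is (0, 2, 4, 6, 8)
for a triangular matrix the eigenvalues are the diagonal entries, with algebraic multiplicity their repetition count

λ = 0 (multiplicity 1), λ = 2 (multiplicity 1), λ = 4 (multiplicity 1), λ = 6 (multiplicity 1), λ = 8 (multiplicity 1)


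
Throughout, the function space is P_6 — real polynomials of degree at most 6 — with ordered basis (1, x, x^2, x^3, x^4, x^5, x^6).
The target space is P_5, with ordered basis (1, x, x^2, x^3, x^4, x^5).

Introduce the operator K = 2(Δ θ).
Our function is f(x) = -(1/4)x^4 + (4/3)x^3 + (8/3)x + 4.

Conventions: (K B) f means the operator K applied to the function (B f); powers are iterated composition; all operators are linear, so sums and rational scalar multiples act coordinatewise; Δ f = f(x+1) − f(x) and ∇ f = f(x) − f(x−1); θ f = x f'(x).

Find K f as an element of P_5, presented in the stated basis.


θ f = -x^4 + 4x^3 + (8/3)x
Δ θ f = -4x^3 + 6x^2 + 8x + 17/3
(2(Δ θ)) f = -8x^3 + 12x^2 + 16x + 34/3

the result is g(x) = -8x^3 + 12x^2 + 16x + 34/3


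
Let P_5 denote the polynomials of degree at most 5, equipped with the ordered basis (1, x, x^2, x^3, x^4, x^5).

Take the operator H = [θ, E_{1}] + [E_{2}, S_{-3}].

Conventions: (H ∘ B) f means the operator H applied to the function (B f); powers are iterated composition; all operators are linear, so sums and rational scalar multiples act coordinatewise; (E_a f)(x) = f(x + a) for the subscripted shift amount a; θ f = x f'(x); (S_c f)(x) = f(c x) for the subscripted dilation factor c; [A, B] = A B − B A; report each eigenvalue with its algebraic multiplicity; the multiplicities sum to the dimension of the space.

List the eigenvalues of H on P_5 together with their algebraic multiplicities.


λ = 0 (multiplicity 6)

image of 1: 0
image of x: -9
image of x^2: 46x + 30
image of x^3: -219x^2 - 294x - 227
image of x^4: 860x^3 + 1716x^2 + 2676x + 1276
image of x^5: -3245x^4 - 8660x^3 - 20190x^2 - 19220x - 7813
the matrix is upper triangular; its diagonal is (0, 0, 0, 0, 0, 0)
for a triangular matrix the eigenvalues are the diagonal entries, with algebraic multiplicity their repetition count


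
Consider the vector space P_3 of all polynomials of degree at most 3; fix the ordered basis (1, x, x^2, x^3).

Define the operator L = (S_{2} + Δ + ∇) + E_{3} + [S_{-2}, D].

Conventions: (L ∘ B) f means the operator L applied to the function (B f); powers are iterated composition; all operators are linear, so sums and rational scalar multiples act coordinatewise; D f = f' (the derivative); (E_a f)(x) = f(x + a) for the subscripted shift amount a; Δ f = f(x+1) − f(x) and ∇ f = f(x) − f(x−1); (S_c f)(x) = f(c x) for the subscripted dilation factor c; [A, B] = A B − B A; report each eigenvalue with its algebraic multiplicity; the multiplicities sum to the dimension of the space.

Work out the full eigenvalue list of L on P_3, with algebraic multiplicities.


λ = 2 (multiplicity 1), λ = 3 (multiplicity 1), λ = 5 (multiplicity 1), λ = 9 (multiplicity 1)

image of 1: 2
image of x: 3x + 8
image of x^2: 5x^2 - 2x + 9
image of x^3: 9x^3 + 51x^2 + 27x + 29
the matrix is upper triangular; its diagonal is (2, 3, 5, 9)
for a triangular matrix the eigenvalues are the diagonal entries, with algebraic multiplicity their repetition count


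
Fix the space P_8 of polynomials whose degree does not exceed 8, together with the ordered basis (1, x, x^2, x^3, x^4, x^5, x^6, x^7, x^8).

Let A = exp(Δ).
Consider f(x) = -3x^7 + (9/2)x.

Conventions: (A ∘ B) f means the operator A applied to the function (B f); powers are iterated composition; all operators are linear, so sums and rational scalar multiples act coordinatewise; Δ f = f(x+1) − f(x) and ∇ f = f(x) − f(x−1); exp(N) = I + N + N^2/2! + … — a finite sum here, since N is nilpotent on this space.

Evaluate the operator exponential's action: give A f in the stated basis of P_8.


order-1 term: -21x^6 - 63x^5 - 105x^4 - 105x^3 - 63x^2 - 21x + 3/2
order-2 term: -63x^5 - 315x^4 - 735x^3 - 945x^2 - 651x - 189
order-3 term: -105x^4 - 630x^3 - 1575x^2 - 1890x - 903
order-4 term: -105x^3 - 630x^2 - 1365x - 1050
order-5 term: -63x^2 - 315x - 420
order-6 term: -21x - 63
order-7 term: -3
the series for exp(Δ) f terminates at order 7
exp(Δ) f = -3x^7 - 21x^6 - 126x^5 - 525x^4 - 1575x^3 - 3276x^2 - (8517/2)x - 5253/2

g(x) = -3x^7 - 21x^6 - 126x^5 - 525x^4 - 1575x^3 - 3276x^2 - (8517/2)x - 5253/2


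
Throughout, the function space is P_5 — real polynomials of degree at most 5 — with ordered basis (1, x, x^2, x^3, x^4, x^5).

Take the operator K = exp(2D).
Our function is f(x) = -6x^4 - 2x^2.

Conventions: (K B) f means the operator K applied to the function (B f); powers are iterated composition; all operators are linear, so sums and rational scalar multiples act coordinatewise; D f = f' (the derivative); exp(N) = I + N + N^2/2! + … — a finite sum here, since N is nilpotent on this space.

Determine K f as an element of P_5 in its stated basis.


order-1 term: -48x^3 - 8x
order-2 term: -144x^2 - 8
order-3 term: -192x
order-4 term: -96
the series for exp(2D) f terminates at order 4
exp(2D) f = -6x^4 - 48x^3 - 146x^2 - 200x - 104

the result is g(x) = -6x^4 - 48x^3 - 146x^2 - 200x - 104


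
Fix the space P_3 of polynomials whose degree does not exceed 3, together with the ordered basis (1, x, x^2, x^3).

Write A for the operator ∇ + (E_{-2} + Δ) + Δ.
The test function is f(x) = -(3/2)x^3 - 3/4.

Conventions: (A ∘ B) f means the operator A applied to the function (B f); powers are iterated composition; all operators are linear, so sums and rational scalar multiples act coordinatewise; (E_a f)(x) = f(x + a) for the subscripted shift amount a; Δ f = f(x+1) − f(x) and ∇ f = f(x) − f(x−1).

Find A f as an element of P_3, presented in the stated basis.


∇ f = -(9/2)x^2 + (9/2)x - 3/2
E_{-2} f = -(3/2)x^3 + 9x^2 - 18x + 45/4
Δ f = -(9/2)x^2 - (9/2)x - 3/2
(E_{-2} + Δ) f = -(3/2)x^3 + (9/2)x^2 - (45/2)x + 39/4
Δ f = -(9/2)x^2 - (9/2)x - 3/2
(∇ + (E_{-2} + Δ) + Δ) f = -(3/2)x^3 - (9/2)x^2 - (45/2)x + 27/4

the result is g(x) = -(3/2)x^3 - (9/2)x^2 - (45/2)x + 27/4


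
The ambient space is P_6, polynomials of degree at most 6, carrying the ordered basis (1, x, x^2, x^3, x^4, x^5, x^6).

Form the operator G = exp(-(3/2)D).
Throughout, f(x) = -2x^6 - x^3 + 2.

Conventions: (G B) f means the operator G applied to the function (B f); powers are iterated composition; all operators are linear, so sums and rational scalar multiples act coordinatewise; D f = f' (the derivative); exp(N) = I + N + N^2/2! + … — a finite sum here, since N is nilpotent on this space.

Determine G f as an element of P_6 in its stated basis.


the result is g(x) = -2x^6 + 18x^5 - (135/2)x^4 + 134x^3 - (1179/8)x^2 + (675/8)x - 557/32

order-1 term: 18x^5 + (9/2)x^2
order-2 term: -(135/2)x^4 - (27/4)x
order-3 term: 135x^3 + 27/8
order-4 term: -(1215/8)x^2
order-5 term: (729/8)x
order-6 term: -729/32
the series for exp(-(3/2)D) f terminates at order 6
exp(-(3/2)D) f = -2x^6 + 18x^5 - (135/2)x^4 + 134x^3 - (1179/8)x^2 + (675/8)x - 557/32


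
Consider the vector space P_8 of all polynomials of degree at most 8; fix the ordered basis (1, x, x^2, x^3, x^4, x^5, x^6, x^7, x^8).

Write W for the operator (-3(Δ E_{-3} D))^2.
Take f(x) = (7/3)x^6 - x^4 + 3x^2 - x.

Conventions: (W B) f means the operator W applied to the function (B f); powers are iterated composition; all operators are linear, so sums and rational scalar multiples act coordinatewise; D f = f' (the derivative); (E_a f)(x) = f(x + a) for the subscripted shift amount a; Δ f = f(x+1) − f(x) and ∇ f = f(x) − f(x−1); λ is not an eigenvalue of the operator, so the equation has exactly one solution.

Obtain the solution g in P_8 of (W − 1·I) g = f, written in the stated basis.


write g with unknown coordinates in the stated basis and equate coefficients in (W − 1·I) g = f
solving from the highest basis element down gives g = -(7/3)x^6 + x^4 - 7563x^2 + 75601x - 190044
check: W g = -7560x^2 + 75600x - 190044
so W g − 1·g = (7/3)x^6 - x^4 + 3x^2 - x = f ✓

g(x) = -(7/3)x^6 + x^4 - 7563x^2 + 75601x - 190044


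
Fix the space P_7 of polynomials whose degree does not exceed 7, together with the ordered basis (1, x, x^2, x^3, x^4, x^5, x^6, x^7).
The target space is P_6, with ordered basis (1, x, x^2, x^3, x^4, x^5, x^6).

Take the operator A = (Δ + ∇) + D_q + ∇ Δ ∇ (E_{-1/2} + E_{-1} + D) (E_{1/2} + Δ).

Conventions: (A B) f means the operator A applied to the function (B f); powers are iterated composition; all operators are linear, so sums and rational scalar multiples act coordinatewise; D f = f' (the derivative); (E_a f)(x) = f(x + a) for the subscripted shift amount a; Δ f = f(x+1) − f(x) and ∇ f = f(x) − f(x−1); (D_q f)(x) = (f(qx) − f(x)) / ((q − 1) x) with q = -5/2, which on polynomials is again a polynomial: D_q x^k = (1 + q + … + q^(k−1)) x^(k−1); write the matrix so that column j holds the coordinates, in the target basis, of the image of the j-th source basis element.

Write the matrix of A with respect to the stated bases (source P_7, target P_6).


the matrix is [[0, 3, 0, 14, 36, 47, 510, -5423/8]; [0, 0, 5/2, 0, 56, 180, 282, 3570]; [0, 0, 0, 43/4, 0, 140, 540, 987]; [0, 0, 0, 0, -23/8, 0, 280, 1260]; [0, 0, 0, 0, 0, 611/16, 0, 490]; [0, 0, 0, 0, 0, 0, -1839/32, 0]; [0, 0, 0, 0, 0, 0, 0, 12075/64]] (rows listed top to bottom)

image of 1: 0
image of x: 3
image of x^2: (5/2)x
image of x^3: (43/4)x^2 + 14
image of x^4: -(23/8)x^3 + 56x + 36
image of x^5: (611/16)x^4 + 140x^2 + 180x + 47
image of x^6: -(1839/32)x^5 + 280x^3 + 540x^2 + 282x + 510
image of x^7: (12075/64)x^6 + 490x^4 + 1260x^3 + 987x^2 + 3570x - 5423/8
each image's coordinates form column j of the matrix


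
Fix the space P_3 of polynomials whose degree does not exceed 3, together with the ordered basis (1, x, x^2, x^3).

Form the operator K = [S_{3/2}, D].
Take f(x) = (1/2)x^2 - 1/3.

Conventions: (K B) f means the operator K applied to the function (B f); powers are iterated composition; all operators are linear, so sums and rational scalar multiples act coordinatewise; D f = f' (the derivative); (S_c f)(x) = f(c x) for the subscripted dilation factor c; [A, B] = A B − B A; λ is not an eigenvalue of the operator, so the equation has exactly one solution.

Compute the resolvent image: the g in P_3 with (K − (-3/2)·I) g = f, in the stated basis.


g(x) = (1/3)x^2 + (1/3)x - 1/9

write g with unknown coordinates in the stated basis and equate coefficients in (K − (-3/2)·I) g = f
solving from the highest basis element down gives g = (1/3)x^2 + (1/3)x - 1/9
check: K g = -(1/2)x - 1/6
so K g − (-3/2)·g = (1/2)x^2 - 1/3 = f ✓


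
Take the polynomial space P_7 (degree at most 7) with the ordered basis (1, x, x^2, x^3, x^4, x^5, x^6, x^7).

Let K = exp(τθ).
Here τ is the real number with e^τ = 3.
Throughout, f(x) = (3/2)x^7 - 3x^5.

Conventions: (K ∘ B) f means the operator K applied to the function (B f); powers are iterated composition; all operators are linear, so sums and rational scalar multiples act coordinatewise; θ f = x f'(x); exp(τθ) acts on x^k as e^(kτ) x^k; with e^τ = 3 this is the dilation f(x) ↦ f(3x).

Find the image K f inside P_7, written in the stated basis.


exp(τθ) x^k = e^(kτ) x^k; with e^τ = 3 this sends x^k to 3^k x^k
x^5 ↦ 243 x^5
x^7 ↦ 2187 x^7
applying this coordinatewise to f: exp(τθ) f = (6561/2)x^7 - 729x^5

the image equals g(x) = (6561/2)x^7 - 729x^5


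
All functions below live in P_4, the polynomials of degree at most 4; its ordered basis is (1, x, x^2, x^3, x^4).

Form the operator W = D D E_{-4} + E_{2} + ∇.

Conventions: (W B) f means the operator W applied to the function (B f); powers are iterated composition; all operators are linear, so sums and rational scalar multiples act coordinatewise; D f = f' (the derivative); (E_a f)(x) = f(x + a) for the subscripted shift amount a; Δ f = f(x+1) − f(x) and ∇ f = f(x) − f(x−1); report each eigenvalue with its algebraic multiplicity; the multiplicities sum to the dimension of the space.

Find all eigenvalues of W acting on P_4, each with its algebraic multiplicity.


image of 1: 1
image of x: x + 3
image of x^2: x^2 + 6x + 5
image of x^3: x^3 + 9x^2 + 15x - 15
image of x^4: x^4 + 12x^3 + 30x^2 - 60x + 207
the matrix is upper triangular; its diagonal is (1, 1, 1, 1, 1)
for a triangular matrix the eigenvalues are the diagonal entries, with algebraic multiplicity their repetition count

λ = 1 (multiplicity 5)


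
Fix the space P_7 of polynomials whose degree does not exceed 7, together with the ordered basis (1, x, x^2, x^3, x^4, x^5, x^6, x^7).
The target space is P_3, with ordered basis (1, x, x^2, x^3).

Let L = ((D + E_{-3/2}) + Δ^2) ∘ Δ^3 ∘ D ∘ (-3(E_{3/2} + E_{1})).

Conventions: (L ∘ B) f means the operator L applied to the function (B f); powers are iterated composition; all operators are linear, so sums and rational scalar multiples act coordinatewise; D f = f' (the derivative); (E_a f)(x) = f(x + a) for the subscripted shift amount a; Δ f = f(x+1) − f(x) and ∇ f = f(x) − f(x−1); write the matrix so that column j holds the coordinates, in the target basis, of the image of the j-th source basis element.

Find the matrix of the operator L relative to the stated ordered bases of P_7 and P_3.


the matrix is [[0, 0, 0, 0, -144, -1620, -20250, -248220]; [0, 0, 0, 0, 0, -720, -9720, -141750]; [0, 0, 0, 0, 0, 0, -2160, -34020]; [0, 0, 0, 0, 0, 0, 0, -5040]] (rows listed top to bottom)

image of 1: 0
image of x: 0
image of x^2: 0
image of x^3: 0
image of x^4: -144
image of x^5: -720x - 1620
image of x^6: -2160x^2 - 9720x - 20250
image of x^7: -5040x^3 - 34020x^2 - 141750x - 248220
each image's coordinates form column j of the matrix


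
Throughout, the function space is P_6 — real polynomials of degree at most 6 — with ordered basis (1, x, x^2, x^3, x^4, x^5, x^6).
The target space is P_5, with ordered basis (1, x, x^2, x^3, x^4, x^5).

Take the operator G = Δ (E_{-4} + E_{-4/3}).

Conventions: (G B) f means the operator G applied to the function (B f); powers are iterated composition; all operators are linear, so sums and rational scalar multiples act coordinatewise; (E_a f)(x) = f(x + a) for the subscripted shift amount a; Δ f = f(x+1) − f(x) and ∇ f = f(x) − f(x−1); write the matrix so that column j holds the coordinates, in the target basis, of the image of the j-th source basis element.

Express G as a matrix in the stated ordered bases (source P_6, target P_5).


image of 1: 0
image of x: 2
image of x^2: 4x - 26/3
image of x^3: 6x^2 - 26x + 118/3
image of x^4: 8x^3 - 52x^2 + (472/3)x - 4810/27
image of x^5: 10x^4 - (260/3)x^3 + (1180/3)x^2 - (24050/27)x + 63602/81
image of x^6: 12x^5 - 130x^4 + (2360/3)x^3 - (24050/9)x^2 + (127204/27)x - 273182/81
each image's coordinates form column j of the matrix

the matrix is [[0, 2, -26/3, 118/3, -4810/27, 63602/81, -273182/81]; [0, 0, 4, -26, 472/3, -24050/27, 127204/27]; [0, 0, 0, 6, -52, 1180/3, -24050/9]; [0, 0, 0, 0, 8, -260/3, 2360/3]; [0, 0, 0, 0, 0, 10, -130]; [0, 0, 0, 0, 0, 0, 12]] (rows listed top to bottom)


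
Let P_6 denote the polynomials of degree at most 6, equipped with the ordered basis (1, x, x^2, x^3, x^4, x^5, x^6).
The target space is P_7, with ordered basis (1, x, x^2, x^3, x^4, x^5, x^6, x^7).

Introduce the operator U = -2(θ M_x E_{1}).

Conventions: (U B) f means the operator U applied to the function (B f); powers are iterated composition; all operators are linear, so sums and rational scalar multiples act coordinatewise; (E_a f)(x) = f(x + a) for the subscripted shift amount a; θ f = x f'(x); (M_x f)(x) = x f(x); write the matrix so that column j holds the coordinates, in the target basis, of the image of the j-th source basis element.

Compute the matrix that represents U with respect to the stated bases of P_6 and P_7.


the matrix is [[0, 0, 0, 0, 0, 0, 0]; [-2, -2, -2, -2, -2, -2, -2]; [0, -4, -8, -12, -16, -20, -24]; [0, 0, -6, -18, -36, -60, -90]; [0, 0, 0, -8, -32, -80, -160]; [0, 0, 0, 0, -10, -50, -150]; [0, 0, 0, 0, 0, -12, -72]; [0, 0, 0, 0, 0, 0, -14]] (rows listed top to bottom)

image of 1: -2x
image of x: -4x^2 - 2x
image of x^2: -6x^3 - 8x^2 - 2x
image of x^3: -8x^4 - 18x^3 - 12x^2 - 2x
image of x^4: -10x^5 - 32x^4 - 36x^3 - 16x^2 - 2x
image of x^5: -12x^6 - 50x^5 - 80x^4 - 60x^3 - 20x^2 - 2x
image of x^6: -14x^7 - 72x^6 - 150x^5 - 160x^4 - 90x^3 - 24x^2 - 2x
each image's coordinates form column j of the matrix


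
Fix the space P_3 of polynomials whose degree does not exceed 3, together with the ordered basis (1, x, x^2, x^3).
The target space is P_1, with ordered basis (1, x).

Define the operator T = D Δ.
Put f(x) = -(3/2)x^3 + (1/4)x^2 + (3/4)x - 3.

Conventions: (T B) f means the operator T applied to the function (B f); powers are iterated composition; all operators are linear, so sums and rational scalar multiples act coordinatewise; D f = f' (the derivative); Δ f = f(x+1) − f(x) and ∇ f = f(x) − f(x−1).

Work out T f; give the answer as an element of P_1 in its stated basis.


Δ f = -(9/2)x^2 - 4x - 1/2
D Δ f = -9x - 4

the image equals g(x) = -9x - 4


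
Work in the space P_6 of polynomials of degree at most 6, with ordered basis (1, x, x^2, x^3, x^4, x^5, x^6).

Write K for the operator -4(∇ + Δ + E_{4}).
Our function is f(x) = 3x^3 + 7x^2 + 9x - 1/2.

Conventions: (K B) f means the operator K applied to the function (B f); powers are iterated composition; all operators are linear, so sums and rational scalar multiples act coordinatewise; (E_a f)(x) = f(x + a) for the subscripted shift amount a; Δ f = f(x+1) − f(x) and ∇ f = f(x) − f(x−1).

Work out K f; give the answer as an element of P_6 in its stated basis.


∇ f = 9x^2 + 5x + 5
Δ f = 9x^2 + 23x + 19
E_{4} f = 3x^3 + 43x^2 + 209x + 679/2
(∇ + Δ + E_{4}) f = 3x^3 + 61x^2 + 237x + 727/2
(-4(∇ + Δ + E_{4})) f = -12x^3 - 244x^2 - 948x - 1454

g(x) = -12x^3 - 244x^2 - 948x - 1454


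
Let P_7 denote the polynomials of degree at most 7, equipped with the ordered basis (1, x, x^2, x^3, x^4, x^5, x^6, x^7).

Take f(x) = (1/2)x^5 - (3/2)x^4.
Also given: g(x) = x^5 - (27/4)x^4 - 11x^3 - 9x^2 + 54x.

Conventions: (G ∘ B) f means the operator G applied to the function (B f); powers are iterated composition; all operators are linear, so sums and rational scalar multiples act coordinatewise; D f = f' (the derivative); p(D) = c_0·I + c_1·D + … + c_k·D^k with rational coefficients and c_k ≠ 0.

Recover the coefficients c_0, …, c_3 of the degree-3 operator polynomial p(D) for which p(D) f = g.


p(D) = 2·I − (3/2)·D − 2·D^2 − (3/2)·D^3, i.e. c_0 = 2, c_1 = -3/2, c_2 = -2, c_3 = -3/2

D^0 f = (1/2)x^5 - (3/2)x^4
D^1 f = (5/2)x^4 - 6x^3
D^2 f = 10x^3 - 18x^2
D^3 f = 30x^2 - 36x
matching coefficients of g against c_0 f + c_1 Df + … from the top degree down determines the c_i
solution: c_0 = 2, c_1 = -3/2, c_2 = -2, c_3 = -3/2


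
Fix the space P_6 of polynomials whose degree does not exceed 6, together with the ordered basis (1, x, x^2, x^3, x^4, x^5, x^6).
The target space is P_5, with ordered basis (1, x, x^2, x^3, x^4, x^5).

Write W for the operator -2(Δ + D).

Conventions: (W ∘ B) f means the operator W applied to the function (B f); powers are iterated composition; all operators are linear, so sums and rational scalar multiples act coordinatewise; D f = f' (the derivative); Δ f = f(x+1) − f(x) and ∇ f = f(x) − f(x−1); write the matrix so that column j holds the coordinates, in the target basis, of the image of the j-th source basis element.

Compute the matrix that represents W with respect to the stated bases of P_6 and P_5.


the matrix is [[0, -4, -2, -2, -2, -2, -2]; [0, 0, -8, -6, -8, -10, -12]; [0, 0, 0, -12, -12, -20, -30]; [0, 0, 0, 0, -16, -20, -40]; [0, 0, 0, 0, 0, -20, -30]; [0, 0, 0, 0, 0, 0, -24]] (rows listed top to bottom)

image of 1: 0
image of x: -4
image of x^2: -8x - 2
image of x^3: -12x^2 - 6x - 2
image of x^4: -16x^3 - 12x^2 - 8x - 2
image of x^5: -20x^4 - 20x^3 - 20x^2 - 10x - 2
image of x^6: -24x^5 - 30x^4 - 40x^3 - 30x^2 - 12x - 2
each image's coordinates form column j of the matrix
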